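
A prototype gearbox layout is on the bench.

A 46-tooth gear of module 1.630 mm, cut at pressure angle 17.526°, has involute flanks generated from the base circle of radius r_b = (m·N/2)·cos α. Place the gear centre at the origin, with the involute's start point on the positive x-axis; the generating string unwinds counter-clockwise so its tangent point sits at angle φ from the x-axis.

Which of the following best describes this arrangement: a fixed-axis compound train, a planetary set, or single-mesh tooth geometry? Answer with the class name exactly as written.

single-mesh tooth geometry

topology: single-mesh involute geometry — m = 1.630, N = 46
classification: single-mesh tooth geometry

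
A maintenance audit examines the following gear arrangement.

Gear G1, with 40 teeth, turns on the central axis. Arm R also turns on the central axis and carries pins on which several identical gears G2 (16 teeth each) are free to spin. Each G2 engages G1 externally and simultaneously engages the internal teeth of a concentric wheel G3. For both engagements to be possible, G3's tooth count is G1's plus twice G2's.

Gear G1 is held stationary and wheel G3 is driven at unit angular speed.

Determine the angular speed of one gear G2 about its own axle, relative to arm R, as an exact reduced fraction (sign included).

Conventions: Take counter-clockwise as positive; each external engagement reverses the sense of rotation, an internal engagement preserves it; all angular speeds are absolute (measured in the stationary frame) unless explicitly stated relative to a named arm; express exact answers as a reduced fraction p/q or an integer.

45/28

recognized (axles ride arm R): planetary set, 40/16/72 teeth
ring teeth: 40 + 2·16 = 72
40(ω_sun−ω_arm) = −72(ω_ring−ω_arm),  ω_sun = 0, ω_ring = 1
40(0−ω_arm) = −72(1−ω_arm)  ⇒  112·ω_arm = 72  ⇒  ω_arm = 9/14
sun–planet mesh: 40·(0−9/14) = −16·(ω_p−ω_arm)  ⇒  ω_p−ω_arm = 45/28
exact speed ratio = 45/28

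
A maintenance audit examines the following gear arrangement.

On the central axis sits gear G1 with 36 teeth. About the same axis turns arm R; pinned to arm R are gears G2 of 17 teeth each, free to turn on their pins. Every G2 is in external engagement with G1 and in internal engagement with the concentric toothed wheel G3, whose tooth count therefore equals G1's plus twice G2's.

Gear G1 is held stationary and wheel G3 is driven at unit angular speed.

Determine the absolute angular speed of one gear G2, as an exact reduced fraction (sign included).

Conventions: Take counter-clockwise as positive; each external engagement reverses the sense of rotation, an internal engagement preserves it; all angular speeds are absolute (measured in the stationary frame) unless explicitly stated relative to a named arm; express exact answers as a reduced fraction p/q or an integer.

35/17

class = planetary set [G3 = 36+2·17 = 70; Willis about the carrier]
ring teeth: 36 + 2·17 = 70
36(ω_sun−ω_arm) = −70(ω_ring−ω_arm),  ω_sun = 0, ω_ring = 1
36(0−ω_arm) = −70(1−ω_arm)  ⇒  106·ω_arm = 70  ⇒  ω_arm = 35/53
sun–planet mesh: 36·(0−35/53) = −17·(ω_p−ω_arm)  ⇒  ω_p−ω_arm = 1260/901
ω_p = 35/53 + 1260/901 = 35/17
exact speed ratio = 35/17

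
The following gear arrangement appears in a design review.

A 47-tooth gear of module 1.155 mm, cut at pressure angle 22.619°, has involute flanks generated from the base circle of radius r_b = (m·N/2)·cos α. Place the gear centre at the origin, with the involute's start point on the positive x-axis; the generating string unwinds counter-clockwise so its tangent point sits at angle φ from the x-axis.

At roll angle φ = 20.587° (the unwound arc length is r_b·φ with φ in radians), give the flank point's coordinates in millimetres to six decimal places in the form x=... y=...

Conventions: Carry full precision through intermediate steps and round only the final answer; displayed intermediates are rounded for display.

class = single-mesh tooth geometry [base-circle involute, m = 1.155, 47T]
pitch radius r_p = m·N/2 = 1.155·47/2 = 27.142500
base radius r_b = r_p·cos α = 27.142500·cos 22.619° = 25.054773
roll angle φ = 20.587° = 0.35931093 rad
x = r_b·(cos φ + φ·sin φ) = 26.620285
y = r_b·(sin φ − φ·cos φ) = 0.382440

x=26.620285 y=0.382440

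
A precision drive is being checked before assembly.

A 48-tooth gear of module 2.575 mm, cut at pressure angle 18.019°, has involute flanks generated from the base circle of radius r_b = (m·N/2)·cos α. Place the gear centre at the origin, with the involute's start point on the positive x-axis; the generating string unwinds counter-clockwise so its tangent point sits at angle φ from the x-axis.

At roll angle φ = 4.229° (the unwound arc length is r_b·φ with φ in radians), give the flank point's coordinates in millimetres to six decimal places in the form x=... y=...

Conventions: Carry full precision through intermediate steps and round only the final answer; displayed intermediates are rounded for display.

x=58.928823 y=0.007873

class = single-mesh tooth geometry [base-circle involute, m = 2.575, 48T]
pitch radius r_p = m·N/2 = 2.575·48/2 = 61.800000
base radius r_b = r_p·cos α = 61.800000·cos 18.019° = 58.768957
roll angle φ = 4.229° = 0.07380997 rad
x = r_b·(cos φ + φ·sin φ) = 58.928823
y = r_b·(sin φ − φ·cos φ) = 0.007873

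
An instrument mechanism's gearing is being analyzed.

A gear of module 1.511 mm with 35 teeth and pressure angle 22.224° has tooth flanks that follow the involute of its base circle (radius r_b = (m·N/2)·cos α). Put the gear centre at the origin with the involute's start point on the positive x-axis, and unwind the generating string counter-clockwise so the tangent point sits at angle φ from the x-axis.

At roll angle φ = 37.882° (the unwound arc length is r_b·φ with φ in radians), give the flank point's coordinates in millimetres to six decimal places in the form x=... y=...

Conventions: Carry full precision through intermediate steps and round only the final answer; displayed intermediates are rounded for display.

x=29.257684 y=2.256749

class = single-mesh tooth geometry [base-circle involute, m = 1.511, 35T]
pitch radius r_p = m·N/2 = 1.511·35/2 = 26.442500
base radius r_b = r_p·cos α = 26.442500·cos 22.224° = 24.478146
roll angle φ = 37.882° = 0.66116563 rad
x = r_b·(cos φ + φ·sin φ) = 29.257684
y = r_b·(sin φ − φ·cos φ) = 2.256749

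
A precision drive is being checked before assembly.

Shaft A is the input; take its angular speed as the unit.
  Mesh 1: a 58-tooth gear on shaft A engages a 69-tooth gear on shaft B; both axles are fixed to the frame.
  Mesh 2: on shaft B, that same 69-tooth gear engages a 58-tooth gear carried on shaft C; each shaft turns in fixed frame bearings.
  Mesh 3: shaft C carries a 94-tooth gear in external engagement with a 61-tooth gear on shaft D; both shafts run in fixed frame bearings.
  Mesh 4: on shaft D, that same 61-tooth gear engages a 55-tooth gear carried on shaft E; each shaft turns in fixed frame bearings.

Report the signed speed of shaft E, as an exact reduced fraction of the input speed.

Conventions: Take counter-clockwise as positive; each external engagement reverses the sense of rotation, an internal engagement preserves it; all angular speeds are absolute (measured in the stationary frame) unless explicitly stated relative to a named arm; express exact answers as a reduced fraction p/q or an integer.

94/55

4-mesh fixed-axis compound train (all bearings frame-fixed)
mesh 1 [58T→69T]: |ω|/ω_in = 1×58/69 = 58/69, sense flips to −
mesh 2 [69T→58T]: |ω|/ω_in = (58/69)×69/58 = 1, sense flips to +
mesh 3 [94T→61T]: |ω|/ω_in = 1×94/61 = 94/61, sense flips to −
mesh 4 [61T→55T]: |ω|/ω_in = (94/61)×61/55 = 94/55, sense flips to +
signed output speed (× input speed) = 94/55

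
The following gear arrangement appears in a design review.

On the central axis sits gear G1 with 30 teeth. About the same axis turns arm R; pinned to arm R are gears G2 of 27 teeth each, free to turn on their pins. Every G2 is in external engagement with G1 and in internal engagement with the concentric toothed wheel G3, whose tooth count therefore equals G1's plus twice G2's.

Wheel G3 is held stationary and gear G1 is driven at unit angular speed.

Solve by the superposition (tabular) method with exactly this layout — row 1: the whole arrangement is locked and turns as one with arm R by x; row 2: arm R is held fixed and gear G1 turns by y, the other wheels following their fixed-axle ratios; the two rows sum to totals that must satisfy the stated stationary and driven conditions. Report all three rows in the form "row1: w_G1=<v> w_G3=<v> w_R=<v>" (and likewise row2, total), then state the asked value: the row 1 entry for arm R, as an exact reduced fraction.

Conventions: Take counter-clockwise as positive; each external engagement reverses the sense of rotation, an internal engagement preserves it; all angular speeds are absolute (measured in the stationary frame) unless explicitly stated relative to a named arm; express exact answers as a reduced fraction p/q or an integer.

row1: w_G1=5/19 w_G3=5/19 w_R=5/19
row2: w_G1=14/19 w_G3=-5/19 w_R=0
total: w_G1=1 w_G3=0 w_R=5/19
asked value: 5/19

class = planetary set [G3 = 30+2·27 = 84; Willis about the carrier]
row 1: whole set turns with the arm by x
superposition row 2 [arm held]: sun y, ring −(30/84)·y, arm 0
boundary: total ω_ring = x − (30/84)·y = 0 and total ω_sun = x + y = 1  ⇒  y = 14/19, x = 5/19
row 2 ring = −(30/84)·14/19 = -5/19
totals (row 1 + row 2): sun 5/19 + 14/19 = 1, ring 5/19 + (-5/19) = 0, arm 5/19 + 0 = 5/19
asked cell (row1, arm) = 5/19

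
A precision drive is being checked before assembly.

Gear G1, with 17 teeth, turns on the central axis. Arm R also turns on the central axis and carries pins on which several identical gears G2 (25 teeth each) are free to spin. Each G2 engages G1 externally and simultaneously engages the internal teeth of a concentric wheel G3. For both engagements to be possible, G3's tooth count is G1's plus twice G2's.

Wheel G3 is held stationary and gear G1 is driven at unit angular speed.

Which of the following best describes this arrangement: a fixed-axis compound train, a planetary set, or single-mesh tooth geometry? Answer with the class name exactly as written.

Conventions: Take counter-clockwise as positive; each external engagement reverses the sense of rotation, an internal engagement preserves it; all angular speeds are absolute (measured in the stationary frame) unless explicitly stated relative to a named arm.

planetary set

planetary set (17T centre, 25T on arm, 67T internal) — Willis relation
classification: planetary set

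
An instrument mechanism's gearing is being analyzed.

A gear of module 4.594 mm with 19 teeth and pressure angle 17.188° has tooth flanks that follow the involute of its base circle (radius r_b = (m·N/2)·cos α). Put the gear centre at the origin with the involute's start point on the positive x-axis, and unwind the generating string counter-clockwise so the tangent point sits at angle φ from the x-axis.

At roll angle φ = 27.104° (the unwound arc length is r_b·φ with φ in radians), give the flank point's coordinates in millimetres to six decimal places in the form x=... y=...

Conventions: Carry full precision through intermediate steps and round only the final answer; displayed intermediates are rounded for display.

x=46.101286 y=1.438579

class = single-mesh tooth geometry [base-circle involute, m = 4.594, 19T]
pitch radius r_p = m·N/2 = 4.594·19/2 = 43.643000
base radius r_b = r_p·cos α = 43.643000·cos 17.188° = 41.693916
roll angle φ = 27.104° = 0.47305404 rad
x = r_b·(cos φ + φ·sin φ) = 46.101286
y = r_b·(sin φ − φ·cos φ) = 1.438579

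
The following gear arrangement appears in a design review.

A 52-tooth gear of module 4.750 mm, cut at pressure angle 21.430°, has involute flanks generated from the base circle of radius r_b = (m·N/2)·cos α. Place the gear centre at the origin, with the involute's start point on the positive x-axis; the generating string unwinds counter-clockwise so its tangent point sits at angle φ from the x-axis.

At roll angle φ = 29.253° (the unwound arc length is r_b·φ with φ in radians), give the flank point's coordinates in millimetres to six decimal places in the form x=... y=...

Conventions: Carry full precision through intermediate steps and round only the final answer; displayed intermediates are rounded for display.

topology: single-mesh involute geometry — m = 4.750, N = 52
pitch radius r_p = m·N/2 = 4.750·52/2 = 123.500000
base radius r_b = r_p·cos α = 123.500000·cos 21.430° = 114.961783
roll angle φ = 29.253° = 0.51056117 rad
x = r_b·(cos φ + φ·sin φ) = 128.983071
y = r_b·(sin φ − φ·cos φ) = 4.968350

x=128.983071 y=4.968350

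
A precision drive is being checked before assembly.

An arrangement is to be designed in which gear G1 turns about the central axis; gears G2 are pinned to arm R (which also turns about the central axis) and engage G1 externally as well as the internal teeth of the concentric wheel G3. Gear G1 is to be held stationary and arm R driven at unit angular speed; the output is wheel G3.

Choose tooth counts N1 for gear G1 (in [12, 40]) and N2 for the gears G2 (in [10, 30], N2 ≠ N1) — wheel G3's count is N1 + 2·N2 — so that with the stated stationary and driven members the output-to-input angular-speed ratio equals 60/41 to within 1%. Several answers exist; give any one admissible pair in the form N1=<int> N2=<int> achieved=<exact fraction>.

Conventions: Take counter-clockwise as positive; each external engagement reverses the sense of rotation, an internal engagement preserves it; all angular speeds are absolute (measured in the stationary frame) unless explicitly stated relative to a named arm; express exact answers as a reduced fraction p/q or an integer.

N1=19 N2=11 achieved=60/41

class = planetary set [ratio 60/41 wanted; Willis about the carrier]
Willis with ω_sun = 0: ω_ring/ω_arm = (N1+N3)/N3; set equal to 60/41  ⇒  N3/N1 = 1/(60/41 − 1) = 41/19
N3 = N1 + 2·N2  ⇒  N2/N1 = (N3/N1 − 1)/2 = (41/19 − 1)/2 = 11/19
smallest multiple with N1 ≥ 12 and N2 ≥ 10: k = 1  ⇒  N1 = 1·19 = 19, N2 = 1·11 = 11 (N1 ≤ 40, N2 ≤ 30, N2 ≠ N1 ✓), N3 = 19 + 2·11 = 41
check: (N1+N3)/N3 with N1 = 19, N3 = 41 gives 60/41; |achieved − target| = 0 ≤ 3/205 ✓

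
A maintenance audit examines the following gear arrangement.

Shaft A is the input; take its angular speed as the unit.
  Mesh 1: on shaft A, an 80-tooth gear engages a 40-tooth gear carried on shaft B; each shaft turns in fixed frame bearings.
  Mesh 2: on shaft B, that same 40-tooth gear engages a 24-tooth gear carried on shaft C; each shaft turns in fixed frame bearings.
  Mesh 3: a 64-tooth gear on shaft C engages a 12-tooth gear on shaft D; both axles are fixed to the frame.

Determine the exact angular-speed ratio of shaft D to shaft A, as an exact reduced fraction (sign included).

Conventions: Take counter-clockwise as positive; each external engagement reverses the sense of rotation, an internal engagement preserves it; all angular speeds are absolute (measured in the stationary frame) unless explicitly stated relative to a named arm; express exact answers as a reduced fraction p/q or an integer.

class = fixed-axis compound train [3 meshes; 3 ratios multiply, 3 sense flips]
mesh 1 [80T→40T]: running ratio 2, sense −
mesh 2 [40T→24T]: running ratio 10/3, sense +
mesh 3 [64T→12T]: running ratio 160/9, sense −
ω_out/ω_in = -160/9

-160/9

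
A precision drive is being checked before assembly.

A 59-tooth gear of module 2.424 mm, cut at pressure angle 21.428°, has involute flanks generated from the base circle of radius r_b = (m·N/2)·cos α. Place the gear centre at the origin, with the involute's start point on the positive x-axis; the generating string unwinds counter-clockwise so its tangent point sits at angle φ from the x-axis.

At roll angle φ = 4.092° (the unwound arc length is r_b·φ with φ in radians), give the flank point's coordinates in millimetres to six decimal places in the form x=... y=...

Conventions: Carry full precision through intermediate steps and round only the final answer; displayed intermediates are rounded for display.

x=66.734727 y=0.008079

topology: single-mesh involute geometry — m = 2.424, N = 59
pitch radius r_p = m·N/2 = 2.424·59/2 = 71.508000
base radius r_b = r_p·cos α = 71.508000·cos 21.428° = 66.565181
roll angle φ = 4.092° = 0.07141887 rad
x = r_b·(cos φ + φ·sin φ) = 66.734727
y = r_b·(sin φ − φ·cos φ) = 0.008079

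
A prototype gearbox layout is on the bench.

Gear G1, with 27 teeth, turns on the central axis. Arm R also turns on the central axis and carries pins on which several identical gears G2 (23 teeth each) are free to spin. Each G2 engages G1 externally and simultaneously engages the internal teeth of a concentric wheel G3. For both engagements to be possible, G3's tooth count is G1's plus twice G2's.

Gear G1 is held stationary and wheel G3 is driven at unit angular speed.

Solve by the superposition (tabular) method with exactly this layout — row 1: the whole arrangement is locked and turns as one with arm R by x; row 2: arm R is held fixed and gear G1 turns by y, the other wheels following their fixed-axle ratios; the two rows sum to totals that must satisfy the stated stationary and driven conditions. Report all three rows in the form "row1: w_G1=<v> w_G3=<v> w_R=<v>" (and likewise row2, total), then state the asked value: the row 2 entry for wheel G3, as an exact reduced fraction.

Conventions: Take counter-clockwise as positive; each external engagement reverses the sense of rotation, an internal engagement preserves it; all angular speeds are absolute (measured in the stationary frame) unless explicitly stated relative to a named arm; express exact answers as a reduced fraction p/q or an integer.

row1: w_G1=73/100 w_G3=73/100 w_R=73/100
row2: w_G1=-73/100 w_G3=27/100 w_R=0
total: w_G1=0 w_G3=1 w_R=73/100
asked value: 27/100

recognized (axles ride arm R): planetary set, 27/23/73 teeth
row 1: whole set turns with the arm by x
row 2 (arm held, sun turns y): ω_ring = −(27/73)·y, ω_arm = 0
boundary: total ω_sun = x + y = 0 and total ω_ring = x − (27/73)·y = 1  ⇒  y = -73/100, x = 73/100
row 2 ring = −(27/73)·(-73/100) = 27/100
totals (row 1 + row 2): sun 73/100 + (-73/100) = 0, ring 73/100 + 27/100 = 1, arm 73/100 + 0 = 73/100
asked cell (row2, ring) = 27/100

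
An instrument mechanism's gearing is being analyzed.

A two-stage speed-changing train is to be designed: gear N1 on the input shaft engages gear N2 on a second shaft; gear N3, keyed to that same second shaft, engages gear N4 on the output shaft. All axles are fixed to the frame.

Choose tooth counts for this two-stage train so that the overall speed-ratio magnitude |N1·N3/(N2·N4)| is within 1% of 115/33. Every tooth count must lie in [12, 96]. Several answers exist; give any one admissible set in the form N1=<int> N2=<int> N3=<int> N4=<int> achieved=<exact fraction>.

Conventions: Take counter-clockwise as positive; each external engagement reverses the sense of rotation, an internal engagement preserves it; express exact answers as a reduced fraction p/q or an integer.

N1=20 N2=12 N3=46 N4=22 achieved=115/33

class = fixed-axis compound train [2-stage, 115/33 wanted]
target = 115/33 in lowest terms: an exact hit needs N1·N3 = k·115 and N2·N4 = k·33 for one integer k, every count in [12, 96]; additionally prefer no 1:1 stage (N1 ≠ N2, N3 ≠ N4)
k = 1…7: no 1:1-free in-range split of k·115 and k·33 into factor pairs; take k = 8
k = 8: N1·N3 = 920 = 20·46, N2·N4 = 264 = 12·22
achieved = 20·46/(12·22) = 115/33; |achieved − target| = 0 ≤ 23/660 ✓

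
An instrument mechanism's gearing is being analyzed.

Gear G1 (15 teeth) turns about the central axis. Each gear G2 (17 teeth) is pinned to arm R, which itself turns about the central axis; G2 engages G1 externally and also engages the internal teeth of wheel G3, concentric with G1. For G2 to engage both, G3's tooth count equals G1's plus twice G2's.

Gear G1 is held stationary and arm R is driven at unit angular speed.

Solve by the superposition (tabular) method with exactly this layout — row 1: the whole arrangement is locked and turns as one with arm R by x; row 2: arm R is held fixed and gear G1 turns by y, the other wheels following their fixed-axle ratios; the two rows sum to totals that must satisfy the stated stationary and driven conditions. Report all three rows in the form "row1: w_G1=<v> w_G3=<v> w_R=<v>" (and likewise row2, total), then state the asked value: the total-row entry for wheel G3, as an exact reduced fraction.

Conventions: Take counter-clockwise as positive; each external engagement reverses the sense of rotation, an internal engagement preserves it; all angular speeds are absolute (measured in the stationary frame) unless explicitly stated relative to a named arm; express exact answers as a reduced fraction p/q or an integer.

topology: planetary set — G1 15T / G2 17T / G3 49T, arm = carrier (Willis)
superposition row 1 [locked train]: every member turns x
superposition row 2 [arm held]: sun y, ring −(15/49)·y, arm 0
boundary: total ω_sun = x + y = 0 and total ω_arm = x = 1  ⇒  y = -1, x = 1
row 2 ring = −(15/49)·(-1) = 15/49
totals (row 1 + row 2): sun 1 + (-1) = 0, ring 1 + 15/49 = 64/49, arm 1 + 0 = 1
asked cell (total, ring) = 64/49

row1: w_G1=1 w_G3=1 w_R=1
row2: w_G1=-1 w_G3=15/49 w_R=0
total: w_G1=0 w_G3=64/49 w_R=1
asked value: 64/49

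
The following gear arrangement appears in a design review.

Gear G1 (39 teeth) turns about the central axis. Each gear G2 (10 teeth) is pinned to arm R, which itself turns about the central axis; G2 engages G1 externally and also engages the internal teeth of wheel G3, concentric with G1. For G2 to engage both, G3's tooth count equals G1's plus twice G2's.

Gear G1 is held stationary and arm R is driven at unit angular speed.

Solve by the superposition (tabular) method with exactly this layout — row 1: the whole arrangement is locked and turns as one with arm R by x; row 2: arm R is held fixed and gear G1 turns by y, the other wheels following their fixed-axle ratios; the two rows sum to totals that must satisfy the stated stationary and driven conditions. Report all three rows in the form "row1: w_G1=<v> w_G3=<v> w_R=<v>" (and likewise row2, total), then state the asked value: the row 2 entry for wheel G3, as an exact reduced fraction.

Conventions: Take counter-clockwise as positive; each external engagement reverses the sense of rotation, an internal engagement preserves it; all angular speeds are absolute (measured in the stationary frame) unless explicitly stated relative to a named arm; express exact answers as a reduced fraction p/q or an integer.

row1: w_G1=1 w_G3=1 w_R=1
row2: w_G1=-1 w_G3=39/59 w_R=0
total: w_G1=0 w_G3=98/59 w_R=1
asked value: 39/59

topology: planetary set — G1 39T / G2 10T / G3 59T, arm = carrier (Willis)
row 1: whole set turns with the arm by x
row 2 (arm held, sun turns y): ω_ring = −(39/59)·y, ω_arm = 0
boundary: total ω_sun = x + y = 0 and total ω_arm = x = 1  ⇒  y = -1, x = 1
row 2 ring = −(39/59)·(-1) = 39/59
totals (row 1 + row 2): sun 1 + (-1) = 0, ring 1 + 39/59 = 98/59, arm 1 + 0 = 1
asked cell (row2, ring) = 39/59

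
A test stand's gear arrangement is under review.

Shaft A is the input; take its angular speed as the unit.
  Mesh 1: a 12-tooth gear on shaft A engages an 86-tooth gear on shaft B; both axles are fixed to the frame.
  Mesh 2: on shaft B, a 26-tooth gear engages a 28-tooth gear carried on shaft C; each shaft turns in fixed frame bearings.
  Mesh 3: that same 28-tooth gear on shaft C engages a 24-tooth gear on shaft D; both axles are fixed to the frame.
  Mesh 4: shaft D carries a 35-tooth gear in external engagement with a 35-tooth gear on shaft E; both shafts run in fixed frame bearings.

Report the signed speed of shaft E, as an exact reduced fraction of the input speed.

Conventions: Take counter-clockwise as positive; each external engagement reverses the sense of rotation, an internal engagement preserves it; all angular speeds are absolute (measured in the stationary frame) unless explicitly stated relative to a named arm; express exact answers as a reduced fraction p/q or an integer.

13/86

4-mesh fixed-axis compound train (all bearings frame-fixed)
mesh 1 [12T→86T]: |ω|/ω_in = 1×12/86 = 6/43, sense flips to −
mesh 2 [26T→28T]: |ω|/ω_in = (6/43)×26/28 = 39/301, sense flips to +
mesh 3 [28T→24T]: |ω|/ω_in = (39/301)×28/24 = 13/86, sense flips to −
mesh 4 [35T→35T]: |ω|/ω_in = (13/86)×35/35 = 13/86, sense flips to +
signed output speed (× input speed) = 13/86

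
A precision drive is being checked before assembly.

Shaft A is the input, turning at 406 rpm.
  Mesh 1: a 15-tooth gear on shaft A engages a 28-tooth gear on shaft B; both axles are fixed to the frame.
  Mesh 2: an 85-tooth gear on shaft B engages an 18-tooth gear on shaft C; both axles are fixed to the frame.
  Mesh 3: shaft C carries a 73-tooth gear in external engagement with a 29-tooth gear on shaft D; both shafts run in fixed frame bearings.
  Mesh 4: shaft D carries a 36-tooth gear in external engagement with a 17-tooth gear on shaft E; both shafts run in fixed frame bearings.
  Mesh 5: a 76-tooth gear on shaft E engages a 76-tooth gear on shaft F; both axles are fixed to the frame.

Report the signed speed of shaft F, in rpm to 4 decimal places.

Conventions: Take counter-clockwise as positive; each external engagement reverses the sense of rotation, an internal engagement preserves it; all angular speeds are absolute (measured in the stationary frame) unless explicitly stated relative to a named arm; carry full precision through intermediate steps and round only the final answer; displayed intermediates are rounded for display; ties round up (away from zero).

class = fixed-axis compound train [5 meshes; 5 ratios multiply, 5 sense flips]
mesh 1 [15T→28T]: ω = 406.0000×15/28 = 217.5000 rpm, sense flips to −
mesh 2 [85T→18T]: ω = 217.5000×85/18 = 1027.0833 rpm, sense flips to +
mesh 3 [73T→29T]: ω = 1027.0833×73/29 = 2585.4167 rpm, sense flips to −
mesh 4 [36T→17T]: ω = 2585.4167×36/17 = 5475.0000 rpm, sense flips to +
mesh 5 [76T→76T]: ω = 5475.0000×76/76 = 5475.0000 rpm, sense flips to −
signed output speed = -5475.0000 rpm

-5475.0000 rpm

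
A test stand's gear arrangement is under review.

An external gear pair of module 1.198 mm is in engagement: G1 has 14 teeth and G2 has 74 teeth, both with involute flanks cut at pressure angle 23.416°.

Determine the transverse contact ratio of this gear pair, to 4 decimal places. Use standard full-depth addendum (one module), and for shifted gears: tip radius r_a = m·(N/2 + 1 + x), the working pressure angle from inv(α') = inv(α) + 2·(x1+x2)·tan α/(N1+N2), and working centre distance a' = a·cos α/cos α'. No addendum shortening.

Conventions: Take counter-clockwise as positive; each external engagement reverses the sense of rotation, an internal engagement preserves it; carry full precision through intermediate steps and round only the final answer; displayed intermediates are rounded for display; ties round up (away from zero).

topology: single-mesh involute geometry — m = 1.198, 14T/74T pair
base radii: r_b1 = 7.695360, r_b2 = 40.675474
tip radii: r_a1 = 9.584000, r_a2 = 45.524000
no profile shift: α' = α, a' = a
action lengths: √(r_a1²−r_b1²) = 5.712661, √(r_a2²−r_b2²) = 20.443590
base pitch p_b = π·m·cos α = 3.453669
CR = (5.712661 + 20.443590 − 52.712000·sin 23.41600°)/3.453669 = 1.508043
contact ratio ≈ 1.5080

1.5080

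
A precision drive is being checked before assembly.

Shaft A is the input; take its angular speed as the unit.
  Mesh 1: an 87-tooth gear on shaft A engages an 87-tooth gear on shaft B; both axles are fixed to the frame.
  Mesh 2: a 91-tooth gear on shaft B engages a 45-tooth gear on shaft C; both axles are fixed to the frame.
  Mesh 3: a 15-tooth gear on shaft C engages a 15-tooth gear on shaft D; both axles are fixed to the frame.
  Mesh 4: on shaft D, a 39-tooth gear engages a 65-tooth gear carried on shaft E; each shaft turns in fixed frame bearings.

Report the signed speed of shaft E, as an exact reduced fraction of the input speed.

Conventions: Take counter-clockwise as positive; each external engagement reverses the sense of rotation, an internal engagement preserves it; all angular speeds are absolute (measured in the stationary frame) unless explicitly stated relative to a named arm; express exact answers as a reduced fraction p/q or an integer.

4-mesh fixed-axis compound train (all bearings frame-fixed)
mesh 1 [87T→87T]: |ω|/ω_in = 1×87/87 = 1, sense flips to −
mesh 2 [91T→45T]: |ω|/ω_in = 1×91/45 = 91/45, sense flips to +
mesh 3 [15T→15T]: |ω|/ω_in = (91/45)×15/15 = 91/45, sense flips to −
mesh 4 [39T→65T]: |ω|/ω_in = (91/45)×39/65 = 91/75, sense flips to +
signed output speed (× input speed) = 91/75

91/75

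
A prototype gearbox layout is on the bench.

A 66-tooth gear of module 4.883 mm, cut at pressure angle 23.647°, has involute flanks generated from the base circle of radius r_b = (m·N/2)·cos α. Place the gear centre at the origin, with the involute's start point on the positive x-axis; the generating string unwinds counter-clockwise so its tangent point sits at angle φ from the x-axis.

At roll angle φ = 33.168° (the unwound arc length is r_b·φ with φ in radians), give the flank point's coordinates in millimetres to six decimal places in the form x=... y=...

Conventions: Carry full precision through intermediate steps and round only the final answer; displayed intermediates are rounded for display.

x=170.307899 y=9.229045

recognized (one wheel, involute flank): single-mesh tooth geometry, m = 4.883, N = 66
pitch radius r_p = m·N/2 = 4.883·66/2 = 161.139000
base radius r_b = r_p·cos α = 161.139000·cos 23.647° = 147.608805
roll angle φ = 33.168° = 0.57889081 rad
x = r_b·(cos φ + φ·sin φ) = 170.307899
y = r_b·(sin φ − φ·cos φ) = 9.229045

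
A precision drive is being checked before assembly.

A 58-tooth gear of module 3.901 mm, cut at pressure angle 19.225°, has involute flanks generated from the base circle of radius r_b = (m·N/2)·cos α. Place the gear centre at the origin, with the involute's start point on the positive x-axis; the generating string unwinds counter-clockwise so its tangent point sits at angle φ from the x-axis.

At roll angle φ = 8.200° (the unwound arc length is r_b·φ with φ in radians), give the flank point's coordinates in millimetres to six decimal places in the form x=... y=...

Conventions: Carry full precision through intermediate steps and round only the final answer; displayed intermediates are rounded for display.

topology: single-mesh involute geometry — m = 3.901, N = 58
pitch radius r_p = m·N/2 = 3.901·58/2 = 113.129000
base radius r_b = r_p·cos α = 113.129000·cos 19.225° = 106.820111
roll angle φ = 8.200° = 0.14311700 rad
x = r_b·(cos φ + φ·sin φ) = 107.908485
y = r_b·(sin φ − φ·cos φ) = 0.104164

x=107.908485 y=0.104164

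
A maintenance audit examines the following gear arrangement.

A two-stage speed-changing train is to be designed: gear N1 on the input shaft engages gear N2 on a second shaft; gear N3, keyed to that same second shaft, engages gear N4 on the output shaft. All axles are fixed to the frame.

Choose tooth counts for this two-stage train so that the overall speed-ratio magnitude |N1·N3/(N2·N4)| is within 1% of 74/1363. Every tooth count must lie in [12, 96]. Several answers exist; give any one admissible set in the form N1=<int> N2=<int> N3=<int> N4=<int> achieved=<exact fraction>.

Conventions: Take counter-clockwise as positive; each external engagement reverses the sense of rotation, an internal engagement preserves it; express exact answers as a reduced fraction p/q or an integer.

N1=12 N2=87 N3=37 N4=94 achieved=74/1363

class = fixed-axis compound train [2-stage, 74/1363 wanted]
target = 74/1363 in lowest terms: an exact hit needs N1·N3 = k·74 and N2·N4 = k·1363 for one integer k, every count in [12, 96]; additionally prefer no 1:1 stage (N1 ≠ N2, N3 ≠ N4)
k = 1…5: no 1:1-free in-range split of k·74 and k·1363 into factor pairs; take k = 6
k = 6: N1·N3 = 444 = 12·37, N2·N4 = 8178 = 87·94
achieved = 12·37/(87·94) = 74/1363; |achieved − target| = 0 ≤ 37/68150 ✓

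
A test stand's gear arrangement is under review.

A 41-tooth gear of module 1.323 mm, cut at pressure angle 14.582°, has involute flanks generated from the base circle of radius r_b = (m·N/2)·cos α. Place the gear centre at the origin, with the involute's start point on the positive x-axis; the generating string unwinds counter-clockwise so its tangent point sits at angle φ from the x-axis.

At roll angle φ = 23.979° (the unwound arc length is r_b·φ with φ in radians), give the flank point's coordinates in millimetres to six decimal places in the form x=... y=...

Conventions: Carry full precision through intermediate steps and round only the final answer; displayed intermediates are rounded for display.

single-mesh involute tooth geometry (41T wheel at module 1.323)
pitch radius r_p = m·N/2 = 1.323·41/2 = 27.121500
base radius r_b = r_p·cos α = 27.121500·cos 14.582° = 26.247871
roll angle φ = 23.979° = 0.41851250 rad
x = r_b·(cos φ + φ·sin φ) = 28.446883
y = r_b·(sin φ − φ·cos φ) = 0.630191

x=28.446883 y=0.630191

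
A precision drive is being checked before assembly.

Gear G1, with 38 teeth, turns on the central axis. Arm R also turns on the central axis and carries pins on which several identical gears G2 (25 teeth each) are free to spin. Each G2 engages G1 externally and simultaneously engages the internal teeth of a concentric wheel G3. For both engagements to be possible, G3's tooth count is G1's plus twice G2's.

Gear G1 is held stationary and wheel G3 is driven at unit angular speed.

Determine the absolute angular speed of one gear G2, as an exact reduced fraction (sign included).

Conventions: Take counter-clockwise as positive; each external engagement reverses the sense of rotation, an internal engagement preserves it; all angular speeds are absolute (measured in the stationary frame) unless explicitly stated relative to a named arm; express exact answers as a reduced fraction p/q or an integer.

44/25

planetary set (38T centre, 25T on arm, 88T internal) — Willis relation
ring teeth: 38 + 2·25 = 88
38(ω_sun−ω_arm) = −88(ω_ring−ω_arm),  ω_sun = 0, ω_ring = 1
38(0−ω_arm) = −88(1−ω_arm)  ⇒  126·ω_arm = 88  ⇒  ω_arm = 44/63
sun–planet mesh: 38·(0−44/63) = −25·(ω_p−ω_arm)  ⇒  ω_p−ω_arm = 1672/1575
ω_p = 44/63 + 1672/1575 = 44/25
exact speed ratio = 44/25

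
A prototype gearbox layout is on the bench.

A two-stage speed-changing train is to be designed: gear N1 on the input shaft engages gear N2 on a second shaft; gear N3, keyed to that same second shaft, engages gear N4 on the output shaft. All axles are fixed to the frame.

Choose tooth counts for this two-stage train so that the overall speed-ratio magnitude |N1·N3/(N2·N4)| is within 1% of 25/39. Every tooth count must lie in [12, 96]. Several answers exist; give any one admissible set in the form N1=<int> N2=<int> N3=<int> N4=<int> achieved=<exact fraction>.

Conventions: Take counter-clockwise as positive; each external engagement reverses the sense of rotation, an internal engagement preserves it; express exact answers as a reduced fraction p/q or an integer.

class = fixed-axis compound train [2-stage, 25/39 wanted]
target = 25/39 in lowest terms: an exact hit needs N1·N3 = k·25 and N2·N4 = k·39 for one integer k, every count in [12, 96]; additionally prefer no 1:1 stage (N1 ≠ N2, N3 ≠ N4)
k = 1…8: no 1:1-free in-range split of k·25 and k·39 into factor pairs; take k = 9
k = 9: N1·N3 = 225 = 15·15, N2·N4 = 351 = 13·27
achieved = 15·15/(13·27) = 25/39; |achieved − target| = 0 ≤ 1/156 ✓

N1=15 N2=13 N3=15 N4=27 achieved=25/39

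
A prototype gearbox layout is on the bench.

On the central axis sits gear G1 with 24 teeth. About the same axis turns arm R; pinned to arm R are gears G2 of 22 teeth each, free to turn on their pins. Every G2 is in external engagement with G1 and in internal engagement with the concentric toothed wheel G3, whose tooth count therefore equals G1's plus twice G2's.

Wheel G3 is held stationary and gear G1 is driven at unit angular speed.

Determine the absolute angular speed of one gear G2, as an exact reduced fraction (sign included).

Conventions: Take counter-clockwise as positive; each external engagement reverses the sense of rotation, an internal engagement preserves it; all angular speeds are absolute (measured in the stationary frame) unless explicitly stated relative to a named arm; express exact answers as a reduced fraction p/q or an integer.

planetary set (24T centre, 22T on arm, 68T internal) — Willis relation
ring teeth: 24 + 2·22 = 68
24(ω_sun−ω_arm) = −68(ω_ring−ω_arm),  ω_ring = 0, ω_sun = 1
24(1−ω_arm) = −68(0−ω_arm)  ⇒  92·ω_arm = 24  ⇒  ω_arm = 6/23
sun–planet mesh: 24·(1−6/23) = −22·(ω_p−ω_arm)  ⇒  ω_p−ω_arm = -204/253
ω_p = 6/23 − 204/253 = -6/11
exact speed ratio = -6/11

-6/11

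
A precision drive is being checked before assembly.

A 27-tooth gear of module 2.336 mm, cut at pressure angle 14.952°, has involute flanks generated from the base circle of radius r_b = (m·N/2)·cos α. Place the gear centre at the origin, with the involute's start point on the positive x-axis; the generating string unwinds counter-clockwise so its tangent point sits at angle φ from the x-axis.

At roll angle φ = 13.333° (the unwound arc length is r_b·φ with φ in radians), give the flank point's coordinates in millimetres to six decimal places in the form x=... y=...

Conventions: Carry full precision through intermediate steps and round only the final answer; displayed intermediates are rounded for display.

x=31.282081 y=0.127288

class = single-mesh tooth geometry [base-circle involute, m = 2.336, 27T]
pitch radius r_p = m·N/2 = 2.336·27/2 = 31.536000
base radius r_b = r_p·cos α = 31.536000·cos 14.952° = 30.468264
roll angle φ = 13.333° = 0.23270475 rad
x = r_b·(cos φ + φ·sin φ) = 31.282081
y = r_b·(sin φ − φ·cos φ) = 0.127288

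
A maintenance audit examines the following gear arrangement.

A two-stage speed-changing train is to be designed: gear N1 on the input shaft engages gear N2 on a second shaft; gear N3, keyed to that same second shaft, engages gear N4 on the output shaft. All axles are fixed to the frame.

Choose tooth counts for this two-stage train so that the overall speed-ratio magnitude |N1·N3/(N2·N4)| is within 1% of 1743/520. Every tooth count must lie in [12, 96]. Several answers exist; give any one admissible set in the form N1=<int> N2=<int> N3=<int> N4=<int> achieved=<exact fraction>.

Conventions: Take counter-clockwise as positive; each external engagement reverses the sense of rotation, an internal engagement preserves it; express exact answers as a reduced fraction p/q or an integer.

topology: fixed-axis compound train — 2 stages, target 1743/520
target = 1743/520 in lowest terms: an exact hit needs N1·N3 = k·1743 and N2·N4 = k·520 for one integer k, every count in [12, 96]; additionally prefer no 1:1 stage (N1 ≠ N2, N3 ≠ N4)
k = 1: N1·N3 = 1743 = 21·83, N2·N4 = 520 = 13·40
achieved = 21·83/(13·40) = 1743/520; |achieved − target| = 0 ≤ 1743/52000 ✓

N1=21 N2=13 N3=83 N4=40 achieved=1743/520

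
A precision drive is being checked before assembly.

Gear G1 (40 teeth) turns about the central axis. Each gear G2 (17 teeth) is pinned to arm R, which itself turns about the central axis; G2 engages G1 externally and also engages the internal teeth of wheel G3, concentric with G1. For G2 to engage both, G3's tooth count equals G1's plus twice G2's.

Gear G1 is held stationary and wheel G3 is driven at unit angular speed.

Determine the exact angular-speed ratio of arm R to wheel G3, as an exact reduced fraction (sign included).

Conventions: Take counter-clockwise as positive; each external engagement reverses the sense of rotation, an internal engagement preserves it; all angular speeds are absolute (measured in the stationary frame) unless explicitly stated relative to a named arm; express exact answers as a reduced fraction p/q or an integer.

37/57

class = planetary set [G3 = 40+2·17 = 74; Willis about the carrier]
ring teeth: 40 + 2·17 = 74
40(ω_sun−ω_arm) = −74(ω_ring−ω_arm),  ω_sun = 0, ω_ring = 1
40(0−ω_arm) = −74(1−ω_arm)  ⇒  114·ω_arm = 74  ⇒  ω_arm = 37/57
ω_out/ω_in = 37/57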